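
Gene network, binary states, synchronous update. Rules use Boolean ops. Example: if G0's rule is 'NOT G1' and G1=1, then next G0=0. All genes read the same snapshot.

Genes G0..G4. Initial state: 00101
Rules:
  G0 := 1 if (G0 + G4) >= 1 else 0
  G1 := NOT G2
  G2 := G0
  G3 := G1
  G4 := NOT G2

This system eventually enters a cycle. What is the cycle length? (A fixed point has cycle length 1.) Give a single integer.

Answer: 1

Derivation:
Step 0: 00101
Step 1: G0=(0+1>=1)=1 G1=NOT G2=NOT 1=0 G2=G0=0 G3=G1=0 G4=NOT G2=NOT 1=0 -> 10000
Step 2: G0=(1+0>=1)=1 G1=NOT G2=NOT 0=1 G2=G0=1 G3=G1=0 G4=NOT G2=NOT 0=1 -> 11101
Step 3: G0=(1+1>=1)=1 G1=NOT G2=NOT 1=0 G2=G0=1 G3=G1=1 G4=NOT G2=NOT 1=0 -> 10110
Step 4: G0=(1+0>=1)=1 G1=NOT G2=NOT 1=0 G2=G0=1 G3=G1=0 G4=NOT G2=NOT 1=0 -> 10100
Step 5: G0=(1+0>=1)=1 G1=NOT G2=NOT 1=0 G2=G0=1 G3=G1=0 G4=NOT G2=NOT 1=0 -> 10100
State from step 5 equals state from step 4 -> cycle length 1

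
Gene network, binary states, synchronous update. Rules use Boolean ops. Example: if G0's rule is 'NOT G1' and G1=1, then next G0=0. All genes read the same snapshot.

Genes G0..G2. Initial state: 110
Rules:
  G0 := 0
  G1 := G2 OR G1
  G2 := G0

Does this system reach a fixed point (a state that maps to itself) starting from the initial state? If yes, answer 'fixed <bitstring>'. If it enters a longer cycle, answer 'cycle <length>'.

Answer: fixed 010

Derivation:
Step 0: 110
Step 1: G0=0(const) G1=G2|G1=0|1=1 G2=G0=1 -> 011
Step 2: G0=0(const) G1=G2|G1=1|1=1 G2=G0=0 -> 010
Step 3: G0=0(const) G1=G2|G1=0|1=1 G2=G0=0 -> 010
Fixed point reached at step 2: 010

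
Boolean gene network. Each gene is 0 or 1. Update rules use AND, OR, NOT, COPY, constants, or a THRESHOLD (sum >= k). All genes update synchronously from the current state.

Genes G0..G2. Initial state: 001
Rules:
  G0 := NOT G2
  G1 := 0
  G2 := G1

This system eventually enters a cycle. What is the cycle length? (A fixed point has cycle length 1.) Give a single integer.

Step 0: 001
Step 1: G0=NOT G2=NOT 1=0 G1=0(const) G2=G1=0 -> 000
Step 2: G0=NOT G2=NOT 0=1 G1=0(const) G2=G1=0 -> 100
Step 3: G0=NOT G2=NOT 0=1 G1=0(const) G2=G1=0 -> 100
State from step 3 equals state from step 2 -> cycle length 1

Answer: 1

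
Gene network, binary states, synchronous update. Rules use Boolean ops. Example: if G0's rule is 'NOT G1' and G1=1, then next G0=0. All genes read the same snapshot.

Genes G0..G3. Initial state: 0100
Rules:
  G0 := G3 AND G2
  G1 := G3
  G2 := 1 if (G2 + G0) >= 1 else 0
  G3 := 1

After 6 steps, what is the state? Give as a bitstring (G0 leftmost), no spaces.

Step 1: G0=G3&G2=0&0=0 G1=G3=0 G2=(0+0>=1)=0 G3=1(const) -> 0001
Step 2: G0=G3&G2=1&0=0 G1=G3=1 G2=(0+0>=1)=0 G3=1(const) -> 0101
Step 3: G0=G3&G2=1&0=0 G1=G3=1 G2=(0+0>=1)=0 G3=1(const) -> 0101
Step 4: G0=G3&G2=1&0=0 G1=G3=1 G2=(0+0>=1)=0 G3=1(const) -> 0101
Step 5: G0=G3&G2=1&0=0 G1=G3=1 G2=(0+0>=1)=0 G3=1(const) -> 0101
Step 6: G0=G3&G2=1&0=0 G1=G3=1 G2=(0+0>=1)=0 G3=1(const) -> 0101

0101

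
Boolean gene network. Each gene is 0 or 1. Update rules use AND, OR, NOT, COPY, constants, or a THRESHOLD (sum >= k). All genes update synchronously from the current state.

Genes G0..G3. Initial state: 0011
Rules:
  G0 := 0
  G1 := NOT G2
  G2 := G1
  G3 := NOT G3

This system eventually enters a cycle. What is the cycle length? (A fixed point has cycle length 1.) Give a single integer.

Step 0: 0011
Step 1: G0=0(const) G1=NOT G2=NOT 1=0 G2=G1=0 G3=NOT G3=NOT 1=0 -> 0000
Step 2: G0=0(const) G1=NOT G2=NOT 0=1 G2=G1=0 G3=NOT G3=NOT 0=1 -> 0101
Step 3: G0=0(const) G1=NOT G2=NOT 0=1 G2=G1=1 G3=NOT G3=NOT 1=0 -> 0110
Step 4: G0=0(const) G1=NOT G2=NOT 1=0 G2=G1=1 G3=NOT G3=NOT 0=1 -> 0011
State from step 4 equals state from step 0 -> cycle length 4

Answer: 4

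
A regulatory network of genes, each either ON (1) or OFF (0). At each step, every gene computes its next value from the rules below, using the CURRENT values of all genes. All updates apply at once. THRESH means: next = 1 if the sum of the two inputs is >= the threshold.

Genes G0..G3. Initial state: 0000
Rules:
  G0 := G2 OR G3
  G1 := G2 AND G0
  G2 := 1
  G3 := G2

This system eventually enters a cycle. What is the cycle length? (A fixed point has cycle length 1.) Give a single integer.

Step 0: 0000
Step 1: G0=G2|G3=0|0=0 G1=G2&G0=0&0=0 G2=1(const) G3=G2=0 -> 0010
Step 2: G0=G2|G3=1|0=1 G1=G2&G0=1&0=0 G2=1(const) G3=G2=1 -> 1011
Step 3: G0=G2|G3=1|1=1 G1=G2&G0=1&1=1 G2=1(const) G3=G2=1 -> 1111
Step 4: G0=G2|G3=1|1=1 G1=G2&G0=1&1=1 G2=1(const) G3=G2=1 -> 1111
State from step 4 equals state from step 3 -> cycle length 1

Answer: 1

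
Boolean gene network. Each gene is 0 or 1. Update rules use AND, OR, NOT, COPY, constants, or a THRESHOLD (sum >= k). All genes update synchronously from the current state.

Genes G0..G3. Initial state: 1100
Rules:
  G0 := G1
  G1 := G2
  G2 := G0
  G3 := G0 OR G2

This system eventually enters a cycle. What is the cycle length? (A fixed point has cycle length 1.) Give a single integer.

Answer: 3

Derivation:
Step 0: 1100
Step 1: G0=G1=1 G1=G2=0 G2=G0=1 G3=G0|G2=1|0=1 -> 1011
Step 2: G0=G1=0 G1=G2=1 G2=G0=1 G3=G0|G2=1|1=1 -> 0111
Step 3: G0=G1=1 G1=G2=1 G2=G0=0 G3=G0|G2=0|1=1 -> 1101
Step 4: G0=G1=1 G1=G2=0 G2=G0=1 G3=G0|G2=1|0=1 -> 1011
State from step 4 equals state from step 1 -> cycle length 3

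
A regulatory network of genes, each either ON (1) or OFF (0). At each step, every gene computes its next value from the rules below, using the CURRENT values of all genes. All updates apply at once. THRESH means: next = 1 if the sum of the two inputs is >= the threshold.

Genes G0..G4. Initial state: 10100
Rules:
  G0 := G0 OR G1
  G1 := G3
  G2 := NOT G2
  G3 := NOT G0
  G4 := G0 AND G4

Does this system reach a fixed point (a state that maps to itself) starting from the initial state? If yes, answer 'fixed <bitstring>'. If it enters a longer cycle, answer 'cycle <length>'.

Answer: cycle 2

Derivation:
Step 0: 10100
Step 1: G0=G0|G1=1|0=1 G1=G3=0 G2=NOT G2=NOT 1=0 G3=NOT G0=NOT 1=0 G4=G0&G4=1&0=0 -> 10000
Step 2: G0=G0|G1=1|0=1 G1=G3=0 G2=NOT G2=NOT 0=1 G3=NOT G0=NOT 1=0 G4=G0&G4=1&0=0 -> 10100
Cycle of length 2 starting at step 0 -> no fixed point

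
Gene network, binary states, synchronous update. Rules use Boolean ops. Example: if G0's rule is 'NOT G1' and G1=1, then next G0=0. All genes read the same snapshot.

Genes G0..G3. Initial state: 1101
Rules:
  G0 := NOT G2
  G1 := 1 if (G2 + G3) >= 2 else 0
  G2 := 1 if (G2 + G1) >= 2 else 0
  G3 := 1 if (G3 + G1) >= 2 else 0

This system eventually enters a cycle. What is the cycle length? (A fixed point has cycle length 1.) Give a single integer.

Answer: 1

Derivation:
Step 0: 1101
Step 1: G0=NOT G2=NOT 0=1 G1=(0+1>=2)=0 G2=(0+1>=2)=0 G3=(1+1>=2)=1 -> 1001
Step 2: G0=NOT G2=NOT 0=1 G1=(0+1>=2)=0 G2=(0+0>=2)=0 G3=(1+0>=2)=0 -> 1000
Step 3: G0=NOT G2=NOT 0=1 G1=(0+0>=2)=0 G2=(0+0>=2)=0 G3=(0+0>=2)=0 -> 1000
State from step 3 equals state from step 2 -> cycle length 1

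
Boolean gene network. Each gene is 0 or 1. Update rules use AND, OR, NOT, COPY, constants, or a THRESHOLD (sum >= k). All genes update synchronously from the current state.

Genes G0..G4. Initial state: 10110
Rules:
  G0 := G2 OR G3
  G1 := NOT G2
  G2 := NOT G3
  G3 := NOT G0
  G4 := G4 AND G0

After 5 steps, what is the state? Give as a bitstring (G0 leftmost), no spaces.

Step 1: G0=G2|G3=1|1=1 G1=NOT G2=NOT 1=0 G2=NOT G3=NOT 1=0 G3=NOT G0=NOT 1=0 G4=G4&G0=0&1=0 -> 10000
Step 2: G0=G2|G3=0|0=0 G1=NOT G2=NOT 0=1 G2=NOT G3=NOT 0=1 G3=NOT G0=NOT 1=0 G4=G4&G0=0&1=0 -> 01100
Step 3: G0=G2|G3=1|0=1 G1=NOT G2=NOT 1=0 G2=NOT G3=NOT 0=1 G3=NOT G0=NOT 0=1 G4=G4&G0=0&0=0 -> 10110
Step 4: G0=G2|G3=1|1=1 G1=NOT G2=NOT 1=0 G2=NOT G3=NOT 1=0 G3=NOT G0=NOT 1=0 G4=G4&G0=0&1=0 -> 10000
Step 5: G0=G2|G3=0|0=0 G1=NOT G2=NOT 0=1 G2=NOT G3=NOT 0=1 G3=NOT G0=NOT 1=0 G4=G4&G0=0&1=0 -> 01100

01100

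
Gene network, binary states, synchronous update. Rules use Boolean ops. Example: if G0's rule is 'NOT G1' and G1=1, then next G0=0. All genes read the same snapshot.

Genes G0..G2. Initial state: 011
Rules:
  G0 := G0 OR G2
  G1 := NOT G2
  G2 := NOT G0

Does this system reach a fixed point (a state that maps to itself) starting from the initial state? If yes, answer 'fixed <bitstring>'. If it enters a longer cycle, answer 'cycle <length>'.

Answer: fixed 110

Derivation:
Step 0: 011
Step 1: G0=G0|G2=0|1=1 G1=NOT G2=NOT 1=0 G2=NOT G0=NOT 0=1 -> 101
Step 2: G0=G0|G2=1|1=1 G1=NOT G2=NOT 1=0 G2=NOT G0=NOT 1=0 -> 100
Step 3: G0=G0|G2=1|0=1 G1=NOT G2=NOT 0=1 G2=NOT G0=NOT 1=0 -> 110
Step 4: G0=G0|G2=1|0=1 G1=NOT G2=NOT 0=1 G2=NOT G0=NOT 1=0 -> 110
Fixed point reached at step 3: 110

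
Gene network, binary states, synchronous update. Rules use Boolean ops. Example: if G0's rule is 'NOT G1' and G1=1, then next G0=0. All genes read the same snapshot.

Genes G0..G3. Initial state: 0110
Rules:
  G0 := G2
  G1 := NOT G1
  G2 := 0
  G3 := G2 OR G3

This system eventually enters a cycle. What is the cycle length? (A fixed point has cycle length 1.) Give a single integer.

Step 0: 0110
Step 1: G0=G2=1 G1=NOT G1=NOT 1=0 G2=0(const) G3=G2|G3=1|0=1 -> 1001
Step 2: G0=G2=0 G1=NOT G1=NOT 0=1 G2=0(const) G3=G2|G3=0|1=1 -> 0101
Step 3: G0=G2=0 G1=NOT G1=NOT 1=0 G2=0(const) G3=G2|G3=0|1=1 -> 0001
Step 4: G0=G2=0 G1=NOT G1=NOT 0=1 G2=0(const) G3=G2|G3=0|1=1 -> 0101
State from step 4 equals state from step 2 -> cycle length 2

Answer: 2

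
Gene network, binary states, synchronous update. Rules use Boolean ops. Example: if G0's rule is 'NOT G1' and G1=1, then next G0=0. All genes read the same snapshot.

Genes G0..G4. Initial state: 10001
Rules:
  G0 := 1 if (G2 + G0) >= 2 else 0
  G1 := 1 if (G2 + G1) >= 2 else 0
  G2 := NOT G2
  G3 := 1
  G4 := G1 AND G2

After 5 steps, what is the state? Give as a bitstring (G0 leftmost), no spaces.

Step 1: G0=(0+1>=2)=0 G1=(0+0>=2)=0 G2=NOT G2=NOT 0=1 G3=1(const) G4=G1&G2=0&0=0 -> 00110
Step 2: G0=(1+0>=2)=0 G1=(1+0>=2)=0 G2=NOT G2=NOT 1=0 G3=1(const) G4=G1&G2=0&1=0 -> 00010
Step 3: G0=(0+0>=2)=0 G1=(0+0>=2)=0 G2=NOT G2=NOT 0=1 G3=1(const) G4=G1&G2=0&0=0 -> 00110
Step 4: G0=(1+0>=2)=0 G1=(1+0>=2)=0 G2=NOT G2=NOT 1=0 G3=1(const) G4=G1&G2=0&1=0 -> 00010
Step 5: G0=(0+0>=2)=0 G1=(0+0>=2)=0 G2=NOT G2=NOT 0=1 G3=1(const) G4=G1&G2=0&0=0 -> 00110

00110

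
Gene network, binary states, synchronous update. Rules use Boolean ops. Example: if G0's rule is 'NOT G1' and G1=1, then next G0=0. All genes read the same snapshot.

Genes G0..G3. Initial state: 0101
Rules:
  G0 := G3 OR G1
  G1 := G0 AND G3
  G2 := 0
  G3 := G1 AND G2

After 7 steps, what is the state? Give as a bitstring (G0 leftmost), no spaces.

Step 1: G0=G3|G1=1|1=1 G1=G0&G3=0&1=0 G2=0(const) G3=G1&G2=1&0=0 -> 1000
Step 2: G0=G3|G1=0|0=0 G1=G0&G3=1&0=0 G2=0(const) G3=G1&G2=0&0=0 -> 0000
Step 3: G0=G3|G1=0|0=0 G1=G0&G3=0&0=0 G2=0(const) G3=G1&G2=0&0=0 -> 0000
Step 4: G0=G3|G1=0|0=0 G1=G0&G3=0&0=0 G2=0(const) G3=G1&G2=0&0=0 -> 0000
Step 5: G0=G3|G1=0|0=0 G1=G0&G3=0&0=0 G2=0(const) G3=G1&G2=0&0=0 -> 0000
Step 6: G0=G3|G1=0|0=0 G1=G0&G3=0&0=0 G2=0(const) G3=G1&G2=0&0=0 -> 0000
Step 7: G0=G3|G1=0|0=0 G1=G0&G3=0&0=0 G2=0(const) G3=G1&G2=0&0=0 -> 0000

0000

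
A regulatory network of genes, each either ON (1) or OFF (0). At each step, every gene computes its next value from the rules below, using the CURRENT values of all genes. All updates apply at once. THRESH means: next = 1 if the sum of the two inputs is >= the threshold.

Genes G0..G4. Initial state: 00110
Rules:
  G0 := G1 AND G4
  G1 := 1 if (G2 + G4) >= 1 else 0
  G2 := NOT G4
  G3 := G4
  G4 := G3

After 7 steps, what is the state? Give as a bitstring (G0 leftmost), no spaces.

Step 1: G0=G1&G4=0&0=0 G1=(1+0>=1)=1 G2=NOT G4=NOT 0=1 G3=G4=0 G4=G3=1 -> 01101
Step 2: G0=G1&G4=1&1=1 G1=(1+1>=1)=1 G2=NOT G4=NOT 1=0 G3=G4=1 G4=G3=0 -> 11010
Step 3: G0=G1&G4=1&0=0 G1=(0+0>=1)=0 G2=NOT G4=NOT 0=1 G3=G4=0 G4=G3=1 -> 00101
Step 4: G0=G1&G4=0&1=0 G1=(1+1>=1)=1 G2=NOT G4=NOT 1=0 G3=G4=1 G4=G3=0 -> 01010
Step 5: G0=G1&G4=1&0=0 G1=(0+0>=1)=0 G2=NOT G4=NOT 0=1 G3=G4=0 G4=G3=1 -> 00101
Step 6: G0=G1&G4=0&1=0 G1=(1+1>=1)=1 G2=NOT G4=NOT 1=0 G3=G4=1 G4=G3=0 -> 01010
Step 7: G0=G1&G4=1&0=0 G1=(0+0>=1)=0 G2=NOT G4=NOT 0=1 G3=G4=0 G4=G3=1 -> 00101

00101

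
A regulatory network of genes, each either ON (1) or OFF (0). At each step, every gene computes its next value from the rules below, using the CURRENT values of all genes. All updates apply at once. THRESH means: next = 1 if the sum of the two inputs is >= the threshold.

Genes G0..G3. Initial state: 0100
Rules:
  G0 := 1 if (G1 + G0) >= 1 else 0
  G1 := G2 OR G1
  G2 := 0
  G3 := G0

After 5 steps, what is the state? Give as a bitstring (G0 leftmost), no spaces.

Step 1: G0=(1+0>=1)=1 G1=G2|G1=0|1=1 G2=0(const) G3=G0=0 -> 1100
Step 2: G0=(1+1>=1)=1 G1=G2|G1=0|1=1 G2=0(const) G3=G0=1 -> 1101
Step 3: G0=(1+1>=1)=1 G1=G2|G1=0|1=1 G2=0(const) G3=G0=1 -> 1101
Step 4: G0=(1+1>=1)=1 G1=G2|G1=0|1=1 G2=0(const) G3=G0=1 -> 1101
Step 5: G0=(1+1>=1)=1 G1=G2|G1=0|1=1 G2=0(const) G3=G0=1 -> 1101

1101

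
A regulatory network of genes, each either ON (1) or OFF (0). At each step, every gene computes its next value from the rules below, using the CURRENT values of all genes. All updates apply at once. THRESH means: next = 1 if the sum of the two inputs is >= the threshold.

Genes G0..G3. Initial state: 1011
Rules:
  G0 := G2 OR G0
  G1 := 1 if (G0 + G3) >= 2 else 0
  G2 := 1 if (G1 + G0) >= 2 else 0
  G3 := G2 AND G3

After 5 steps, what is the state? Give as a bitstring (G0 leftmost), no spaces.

Step 1: G0=G2|G0=1|1=1 G1=(1+1>=2)=1 G2=(0+1>=2)=0 G3=G2&G3=1&1=1 -> 1101
Step 2: G0=G2|G0=0|1=1 G1=(1+1>=2)=1 G2=(1+1>=2)=1 G3=G2&G3=0&1=0 -> 1110
Step 3: G0=G2|G0=1|1=1 G1=(1+0>=2)=0 G2=(1+1>=2)=1 G3=G2&G3=1&0=0 -> 1010
Step 4: G0=G2|G0=1|1=1 G1=(1+0>=2)=0 G2=(0+1>=2)=0 G3=G2&G3=1&0=0 -> 1000
Step 5: G0=G2|G0=0|1=1 G1=(1+0>=2)=0 G2=(0+1>=2)=0 G3=G2&G3=0&0=0 -> 1000

1000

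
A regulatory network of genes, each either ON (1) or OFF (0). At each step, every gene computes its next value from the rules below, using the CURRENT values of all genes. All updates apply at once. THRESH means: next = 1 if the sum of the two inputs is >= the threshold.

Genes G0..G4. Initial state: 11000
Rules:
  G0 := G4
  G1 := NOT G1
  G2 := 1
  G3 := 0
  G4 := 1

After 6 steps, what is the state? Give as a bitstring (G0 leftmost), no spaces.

Step 1: G0=G4=0 G1=NOT G1=NOT 1=0 G2=1(const) G3=0(const) G4=1(const) -> 00101
Step 2: G0=G4=1 G1=NOT G1=NOT 0=1 G2=1(const) G3=0(const) G4=1(const) -> 11101
Step 3: G0=G4=1 G1=NOT G1=NOT 1=0 G2=1(const) G3=0(const) G4=1(const) -> 10101
Step 4: G0=G4=1 G1=NOT G1=NOT 0=1 G2=1(const) G3=0(const) G4=1(const) -> 11101
Step 5: G0=G4=1 G1=NOT G1=NOT 1=0 G2=1(const) G3=0(const) G4=1(const) -> 10101
Step 6: G0=G4=1 G1=NOT G1=NOT 0=1 G2=1(const) G3=0(const) G4=1(const) -> 11101

11101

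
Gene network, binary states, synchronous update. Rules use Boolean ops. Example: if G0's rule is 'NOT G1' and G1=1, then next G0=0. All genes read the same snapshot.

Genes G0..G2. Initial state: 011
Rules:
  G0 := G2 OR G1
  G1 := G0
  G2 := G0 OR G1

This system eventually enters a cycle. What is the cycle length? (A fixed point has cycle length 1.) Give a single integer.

Step 0: 011
Step 1: G0=G2|G1=1|1=1 G1=G0=0 G2=G0|G1=0|1=1 -> 101
Step 2: G0=G2|G1=1|0=1 G1=G0=1 G2=G0|G1=1|0=1 -> 111
Step 3: G0=G2|G1=1|1=1 G1=G0=1 G2=G0|G1=1|1=1 -> 111
State from step 3 equals state from step 2 -> cycle length 1

Answer: 1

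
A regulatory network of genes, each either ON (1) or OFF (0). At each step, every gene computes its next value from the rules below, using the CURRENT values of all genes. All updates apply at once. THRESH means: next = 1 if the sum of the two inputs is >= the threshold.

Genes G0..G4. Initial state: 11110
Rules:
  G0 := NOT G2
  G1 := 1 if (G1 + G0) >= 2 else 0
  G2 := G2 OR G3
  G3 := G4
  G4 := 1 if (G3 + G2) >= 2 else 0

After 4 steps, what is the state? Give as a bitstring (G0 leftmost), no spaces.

Step 1: G0=NOT G2=NOT 1=0 G1=(1+1>=2)=1 G2=G2|G3=1|1=1 G3=G4=0 G4=(1+1>=2)=1 -> 01101
Step 2: G0=NOT G2=NOT 1=0 G1=(1+0>=2)=0 G2=G2|G3=1|0=1 G3=G4=1 G4=(0+1>=2)=0 -> 00110
Step 3: G0=NOT G2=NOT 1=0 G1=(0+0>=2)=0 G2=G2|G3=1|1=1 G3=G4=0 G4=(1+1>=2)=1 -> 00101
Step 4: G0=NOT G2=NOT 1=0 G1=(0+0>=2)=0 G2=G2|G3=1|0=1 G3=G4=1 G4=(0+1>=2)=0 -> 00110

00110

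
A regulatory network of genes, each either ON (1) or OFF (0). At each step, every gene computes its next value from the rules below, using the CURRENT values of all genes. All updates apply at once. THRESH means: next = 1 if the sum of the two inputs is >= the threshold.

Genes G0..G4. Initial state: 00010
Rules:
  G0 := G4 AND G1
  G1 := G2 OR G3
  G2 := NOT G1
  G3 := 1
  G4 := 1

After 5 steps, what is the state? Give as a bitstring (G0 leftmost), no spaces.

Step 1: G0=G4&G1=0&0=0 G1=G2|G3=0|1=1 G2=NOT G1=NOT 0=1 G3=1(const) G4=1(const) -> 01111
Step 2: G0=G4&G1=1&1=1 G1=G2|G3=1|1=1 G2=NOT G1=NOT 1=0 G3=1(const) G4=1(const) -> 11011
Step 3: G0=G4&G1=1&1=1 G1=G2|G3=0|1=1 G2=NOT G1=NOT 1=0 G3=1(const) G4=1(const) -> 11011
Step 4: G0=G4&G1=1&1=1 G1=G2|G3=0|1=1 G2=NOT G1=NOT 1=0 G3=1(const) G4=1(const) -> 11011
Step 5: G0=G4&G1=1&1=1 G1=G2|G3=0|1=1 G2=NOT G1=NOT 1=0 G3=1(const) G4=1(const) -> 11011

11011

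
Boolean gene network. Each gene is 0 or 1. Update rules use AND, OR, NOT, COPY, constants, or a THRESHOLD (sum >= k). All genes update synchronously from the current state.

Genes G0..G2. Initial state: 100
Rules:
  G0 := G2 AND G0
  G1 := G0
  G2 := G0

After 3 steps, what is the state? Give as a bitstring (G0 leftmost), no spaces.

Step 1: G0=G2&G0=0&1=0 G1=G0=1 G2=G0=1 -> 011
Step 2: G0=G2&G0=1&0=0 G1=G0=0 G2=G0=0 -> 000
Step 3: G0=G2&G0=0&0=0 G1=G0=0 G2=G0=0 -> 000

000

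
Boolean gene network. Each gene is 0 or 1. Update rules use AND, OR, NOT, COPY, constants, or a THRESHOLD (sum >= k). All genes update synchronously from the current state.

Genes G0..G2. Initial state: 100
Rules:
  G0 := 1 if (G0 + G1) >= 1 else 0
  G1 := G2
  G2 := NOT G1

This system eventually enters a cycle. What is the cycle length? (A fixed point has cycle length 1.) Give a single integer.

Answer: 4

Derivation:
Step 0: 100
Step 1: G0=(1+0>=1)=1 G1=G2=0 G2=NOT G1=NOT 0=1 -> 101
Step 2: G0=(1+0>=1)=1 G1=G2=1 G2=NOT G1=NOT 0=1 -> 111
Step 3: G0=(1+1>=1)=1 G1=G2=1 G2=NOT G1=NOT 1=0 -> 110
Step 4: G0=(1+1>=1)=1 G1=G2=0 G2=NOT G1=NOT 1=0 -> 100
State from step 4 equals state from step 0 -> cycle length 4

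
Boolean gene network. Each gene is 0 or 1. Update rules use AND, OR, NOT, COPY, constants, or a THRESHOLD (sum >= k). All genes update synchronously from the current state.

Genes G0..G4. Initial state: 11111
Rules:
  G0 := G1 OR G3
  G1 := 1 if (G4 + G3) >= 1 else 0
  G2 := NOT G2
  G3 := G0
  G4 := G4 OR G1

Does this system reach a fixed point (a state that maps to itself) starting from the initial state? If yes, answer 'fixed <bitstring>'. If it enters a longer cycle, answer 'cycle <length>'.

Step 0: 11111
Step 1: G0=G1|G3=1|1=1 G1=(1+1>=1)=1 G2=NOT G2=NOT 1=0 G3=G0=1 G4=G4|G1=1|1=1 -> 11011
Step 2: G0=G1|G3=1|1=1 G1=(1+1>=1)=1 G2=NOT G2=NOT 0=1 G3=G0=1 G4=G4|G1=1|1=1 -> 11111
Cycle of length 2 starting at step 0 -> no fixed point

Answer: cycle 2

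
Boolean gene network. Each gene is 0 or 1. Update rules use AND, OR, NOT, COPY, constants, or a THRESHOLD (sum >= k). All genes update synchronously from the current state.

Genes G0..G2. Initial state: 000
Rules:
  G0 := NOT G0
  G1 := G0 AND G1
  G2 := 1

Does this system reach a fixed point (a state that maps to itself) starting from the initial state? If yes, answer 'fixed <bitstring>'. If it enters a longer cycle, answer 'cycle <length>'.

Step 0: 000
Step 1: G0=NOT G0=NOT 0=1 G1=G0&G1=0&0=0 G2=1(const) -> 101
Step 2: G0=NOT G0=NOT 1=0 G1=G0&G1=1&0=0 G2=1(const) -> 001
Step 3: G0=NOT G0=NOT 0=1 G1=G0&G1=0&0=0 G2=1(const) -> 101
Cycle of length 2 starting at step 1 -> no fixed point

Answer: cycle 2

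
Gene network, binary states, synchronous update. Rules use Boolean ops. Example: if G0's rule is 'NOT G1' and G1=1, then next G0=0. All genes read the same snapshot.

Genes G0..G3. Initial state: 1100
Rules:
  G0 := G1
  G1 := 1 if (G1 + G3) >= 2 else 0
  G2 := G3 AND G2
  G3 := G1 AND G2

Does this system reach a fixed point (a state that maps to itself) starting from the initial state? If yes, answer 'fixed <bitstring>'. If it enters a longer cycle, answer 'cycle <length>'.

Answer: fixed 0000

Derivation:
Step 0: 1100
Step 1: G0=G1=1 G1=(1+0>=2)=0 G2=G3&G2=0&0=0 G3=G1&G2=1&0=0 -> 1000
Step 2: G0=G1=0 G1=(0+0>=2)=0 G2=G3&G2=0&0=0 G3=G1&G2=0&0=0 -> 0000
Step 3: G0=G1=0 G1=(0+0>=2)=0 G2=G3&G2=0&0=0 G3=G1&G2=0&0=0 -> 0000
Fixed point reached at step 2: 0000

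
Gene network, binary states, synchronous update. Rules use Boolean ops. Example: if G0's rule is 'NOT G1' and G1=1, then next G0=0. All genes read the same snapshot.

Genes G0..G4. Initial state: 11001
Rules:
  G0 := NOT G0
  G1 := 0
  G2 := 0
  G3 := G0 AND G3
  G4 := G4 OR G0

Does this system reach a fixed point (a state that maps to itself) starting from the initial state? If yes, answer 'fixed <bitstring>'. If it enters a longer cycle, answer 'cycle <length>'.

Answer: cycle 2

Derivation:
Step 0: 11001
Step 1: G0=NOT G0=NOT 1=0 G1=0(const) G2=0(const) G3=G0&G3=1&0=0 G4=G4|G0=1|1=1 -> 00001
Step 2: G0=NOT G0=NOT 0=1 G1=0(const) G2=0(const) G3=G0&G3=0&0=0 G4=G4|G0=1|0=1 -> 10001
Step 3: G0=NOT G0=NOT 1=0 G1=0(const) G2=0(const) G3=G0&G3=1&0=0 G4=G4|G0=1|1=1 -> 00001
Cycle of length 2 starting at step 1 -> no fixed point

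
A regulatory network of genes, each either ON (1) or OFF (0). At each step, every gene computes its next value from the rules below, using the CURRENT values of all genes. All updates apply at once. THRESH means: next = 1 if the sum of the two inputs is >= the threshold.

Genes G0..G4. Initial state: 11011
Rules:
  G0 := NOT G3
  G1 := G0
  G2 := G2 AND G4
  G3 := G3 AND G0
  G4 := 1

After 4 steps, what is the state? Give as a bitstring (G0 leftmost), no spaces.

Step 1: G0=NOT G3=NOT 1=0 G1=G0=1 G2=G2&G4=0&1=0 G3=G3&G0=1&1=1 G4=1(const) -> 01011
Step 2: G0=NOT G3=NOT 1=0 G1=G0=0 G2=G2&G4=0&1=0 G3=G3&G0=1&0=0 G4=1(const) -> 00001
Step 3: G0=NOT G3=NOT 0=1 G1=G0=0 G2=G2&G4=0&1=0 G3=G3&G0=0&0=0 G4=1(const) -> 10001
Step 4: G0=NOT G3=NOT 0=1 G1=G0=1 G2=G2&G4=0&1=0 G3=G3&G0=0&1=0 G4=1(const) -> 11001

11001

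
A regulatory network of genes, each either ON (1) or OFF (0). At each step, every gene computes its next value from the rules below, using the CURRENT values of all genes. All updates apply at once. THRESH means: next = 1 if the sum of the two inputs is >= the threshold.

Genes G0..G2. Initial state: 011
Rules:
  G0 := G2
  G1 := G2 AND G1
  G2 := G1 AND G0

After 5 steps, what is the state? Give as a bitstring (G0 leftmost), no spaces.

Step 1: G0=G2=1 G1=G2&G1=1&1=1 G2=G1&G0=1&0=0 -> 110
Step 2: G0=G2=0 G1=G2&G1=0&1=0 G2=G1&G0=1&1=1 -> 001
Step 3: G0=G2=1 G1=G2&G1=1&0=0 G2=G1&G0=0&0=0 -> 100
Step 4: G0=G2=0 G1=G2&G1=0&0=0 G2=G1&G0=0&1=0 -> 000
Step 5: G0=G2=0 G1=G2&G1=0&0=0 G2=G1&G0=0&0=0 -> 000

000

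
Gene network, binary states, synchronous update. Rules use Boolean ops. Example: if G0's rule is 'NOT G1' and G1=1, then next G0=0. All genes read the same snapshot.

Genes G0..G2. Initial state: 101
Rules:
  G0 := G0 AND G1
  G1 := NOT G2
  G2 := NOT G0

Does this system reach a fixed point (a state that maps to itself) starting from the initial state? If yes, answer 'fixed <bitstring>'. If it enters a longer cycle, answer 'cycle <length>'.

Step 0: 101
Step 1: G0=G0&G1=1&0=0 G1=NOT G2=NOT 1=0 G2=NOT G0=NOT 1=0 -> 000
Step 2: G0=G0&G1=0&0=0 G1=NOT G2=NOT 0=1 G2=NOT G0=NOT 0=1 -> 011
Step 3: G0=G0&G1=0&1=0 G1=NOT G2=NOT 1=0 G2=NOT G0=NOT 0=1 -> 001
Step 4: G0=G0&G1=0&0=0 G1=NOT G2=NOT 1=0 G2=NOT G0=NOT 0=1 -> 001
Fixed point reached at step 3: 001

Answer: fixed 001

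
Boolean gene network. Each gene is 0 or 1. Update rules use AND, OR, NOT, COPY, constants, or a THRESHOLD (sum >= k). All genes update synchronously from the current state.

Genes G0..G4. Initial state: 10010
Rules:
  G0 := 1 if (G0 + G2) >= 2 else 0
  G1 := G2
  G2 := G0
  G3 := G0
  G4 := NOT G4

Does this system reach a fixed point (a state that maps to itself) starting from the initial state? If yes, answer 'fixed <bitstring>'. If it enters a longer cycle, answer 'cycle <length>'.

Answer: cycle 2

Derivation:
Step 0: 10010
Step 1: G0=(1+0>=2)=0 G1=G2=0 G2=G0=1 G3=G0=1 G4=NOT G4=NOT 0=1 -> 00111
Step 2: G0=(0+1>=2)=0 G1=G2=1 G2=G0=0 G3=G0=0 G4=NOT G4=NOT 1=0 -> 01000
Step 3: G0=(0+0>=2)=0 G1=G2=0 G2=G0=0 G3=G0=0 G4=NOT G4=NOT 0=1 -> 00001
Step 4: G0=(0+0>=2)=0 G1=G2=0 G2=G0=0 G3=G0=0 G4=NOT G4=NOT 1=0 -> 00000
Step 5: G0=(0+0>=2)=0 G1=G2=0 G2=G0=0 G3=G0=0 G4=NOT G4=NOT 0=1 -> 00001
Cycle of length 2 starting at step 3 -> no fixed point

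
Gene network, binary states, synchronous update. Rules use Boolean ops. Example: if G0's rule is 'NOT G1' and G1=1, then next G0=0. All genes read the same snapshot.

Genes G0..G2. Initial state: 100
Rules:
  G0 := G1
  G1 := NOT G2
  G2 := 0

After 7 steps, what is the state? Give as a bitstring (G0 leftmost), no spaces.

Step 1: G0=G1=0 G1=NOT G2=NOT 0=1 G2=0(const) -> 010
Step 2: G0=G1=1 G1=NOT G2=NOT 0=1 G2=0(const) -> 110
Step 3: G0=G1=1 G1=NOT G2=NOT 0=1 G2=0(const) -> 110
Step 4: G0=G1=1 G1=NOT G2=NOT 0=1 G2=0(const) -> 110
Step 5: G0=G1=1 G1=NOT G2=NOT 0=1 G2=0(const) -> 110
Step 6: G0=G1=1 G1=NOT G2=NOT 0=1 G2=0(const) -> 110
Step 7: G0=G1=1 G1=NOT G2=NOT 0=1 G2=0(const) -> 110

110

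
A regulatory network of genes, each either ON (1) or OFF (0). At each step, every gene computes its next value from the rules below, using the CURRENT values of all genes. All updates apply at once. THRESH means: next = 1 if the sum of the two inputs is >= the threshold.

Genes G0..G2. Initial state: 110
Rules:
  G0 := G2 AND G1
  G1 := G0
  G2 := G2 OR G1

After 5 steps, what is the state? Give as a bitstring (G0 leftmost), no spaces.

Step 1: G0=G2&G1=0&1=0 G1=G0=1 G2=G2|G1=0|1=1 -> 011
Step 2: G0=G2&G1=1&1=1 G1=G0=0 G2=G2|G1=1|1=1 -> 101
Step 3: G0=G2&G1=1&0=0 G1=G0=1 G2=G2|G1=1|0=1 -> 011
Step 4: G0=G2&G1=1&1=1 G1=G0=0 G2=G2|G1=1|1=1 -> 101
Step 5: G0=G2&G1=1&0=0 G1=G0=1 G2=G2|G1=1|0=1 -> 011

011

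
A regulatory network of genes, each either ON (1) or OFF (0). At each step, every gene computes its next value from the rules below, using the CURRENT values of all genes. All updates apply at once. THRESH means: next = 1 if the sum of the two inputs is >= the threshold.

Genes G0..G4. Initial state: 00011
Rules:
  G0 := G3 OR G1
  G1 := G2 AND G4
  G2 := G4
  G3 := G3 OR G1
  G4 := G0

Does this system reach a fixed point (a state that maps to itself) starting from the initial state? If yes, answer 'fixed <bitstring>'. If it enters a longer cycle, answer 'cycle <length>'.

Step 0: 00011
Step 1: G0=G3|G1=1|0=1 G1=G2&G4=0&1=0 G2=G4=1 G3=G3|G1=1|0=1 G4=G0=0 -> 10110
Step 2: G0=G3|G1=1|0=1 G1=G2&G4=1&0=0 G2=G4=0 G3=G3|G1=1|0=1 G4=G0=1 -> 10011
Step 3: G0=G3|G1=1|0=1 G1=G2&G4=0&1=0 G2=G4=1 G3=G3|G1=1|0=1 G4=G0=1 -> 10111
Step 4: G0=G3|G1=1|0=1 G1=G2&G4=1&1=1 G2=G4=1 G3=G3|G1=1|0=1 G4=G0=1 -> 11111
Step 5: G0=G3|G1=1|1=1 G1=G2&G4=1&1=1 G2=G4=1 G3=G3|G1=1|1=1 G4=G0=1 -> 11111
Fixed point reached at step 4: 11111

Answer: fixed 11111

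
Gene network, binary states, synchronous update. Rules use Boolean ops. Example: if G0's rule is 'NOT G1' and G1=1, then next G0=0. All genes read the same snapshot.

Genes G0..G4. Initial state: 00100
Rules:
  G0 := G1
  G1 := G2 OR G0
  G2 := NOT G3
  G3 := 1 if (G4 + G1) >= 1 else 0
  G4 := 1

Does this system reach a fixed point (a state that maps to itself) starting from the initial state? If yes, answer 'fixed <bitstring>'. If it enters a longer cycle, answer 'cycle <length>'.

Answer: fixed 11011

Derivation:
Step 0: 00100
Step 1: G0=G1=0 G1=G2|G0=1|0=1 G2=NOT G3=NOT 0=1 G3=(0+0>=1)=0 G4=1(const) -> 01101
Step 2: G0=G1=1 G1=G2|G0=1|0=1 G2=NOT G3=NOT 0=1 G3=(1+1>=1)=1 G4=1(const) -> 11111
Step 3: G0=G1=1 G1=G2|G0=1|1=1 G2=NOT G3=NOT 1=0 G3=(1+1>=1)=1 G4=1(const) -> 11011
Step 4: G0=G1=1 G1=G2|G0=0|1=1 G2=NOT G3=NOT 1=0 G3=(1+1>=1)=1 G4=1(const) -> 11011
Fixed point reached at step 3: 11011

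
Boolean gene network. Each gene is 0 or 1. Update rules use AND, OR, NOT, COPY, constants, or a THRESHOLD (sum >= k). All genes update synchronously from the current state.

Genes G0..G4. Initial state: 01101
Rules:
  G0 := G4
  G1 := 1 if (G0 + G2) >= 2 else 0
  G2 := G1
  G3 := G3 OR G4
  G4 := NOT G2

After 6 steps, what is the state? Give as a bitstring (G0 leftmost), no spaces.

Step 1: G0=G4=1 G1=(0+1>=2)=0 G2=G1=1 G3=G3|G4=0|1=1 G4=NOT G2=NOT 1=0 -> 10110
Step 2: G0=G4=0 G1=(1+1>=2)=1 G2=G1=0 G3=G3|G4=1|0=1 G4=NOT G2=NOT 1=0 -> 01010
Step 3: G0=G4=0 G1=(0+0>=2)=0 G2=G1=1 G3=G3|G4=1|0=1 G4=NOT G2=NOT 0=1 -> 00111
Step 4: G0=G4=1 G1=(0+1>=2)=0 G2=G1=0 G3=G3|G4=1|1=1 G4=NOT G2=NOT 1=0 -> 10010
Step 5: G0=G4=0 G1=(1+0>=2)=0 G2=G1=0 G3=G3|G4=1|0=1 G4=NOT G2=NOT 0=1 -> 00011
Step 6: G0=G4=1 G1=(0+0>=2)=0 G2=G1=0 G3=G3|G4=1|1=1 G4=NOT G2=NOT 0=1 -> 10011

10011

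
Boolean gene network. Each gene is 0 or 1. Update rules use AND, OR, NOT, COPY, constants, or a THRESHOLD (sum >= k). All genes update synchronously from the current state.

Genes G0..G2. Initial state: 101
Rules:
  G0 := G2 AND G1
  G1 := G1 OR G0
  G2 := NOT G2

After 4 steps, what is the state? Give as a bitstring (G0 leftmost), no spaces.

Step 1: G0=G2&G1=1&0=0 G1=G1|G0=0|1=1 G2=NOT G2=NOT 1=0 -> 010
Step 2: G0=G2&G1=0&1=0 G1=G1|G0=1|0=1 G2=NOT G2=NOT 0=1 -> 011
Step 3: G0=G2&G1=1&1=1 G1=G1|G0=1|0=1 G2=NOT G2=NOT 1=0 -> 110
Step 4: G0=G2&G1=0&1=0 G1=G1|G0=1|1=1 G2=NOT G2=NOT 0=1 -> 011

011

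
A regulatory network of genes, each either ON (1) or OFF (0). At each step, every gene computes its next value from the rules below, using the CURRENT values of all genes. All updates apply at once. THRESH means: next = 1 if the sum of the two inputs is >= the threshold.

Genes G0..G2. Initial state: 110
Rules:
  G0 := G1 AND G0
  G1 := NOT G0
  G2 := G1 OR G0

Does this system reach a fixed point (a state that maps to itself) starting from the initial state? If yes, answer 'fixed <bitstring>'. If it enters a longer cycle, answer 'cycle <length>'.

Step 0: 110
Step 1: G0=G1&G0=1&1=1 G1=NOT G0=NOT 1=0 G2=G1|G0=1|1=1 -> 101
Step 2: G0=G1&G0=0&1=0 G1=NOT G0=NOT 1=0 G2=G1|G0=0|1=1 -> 001
Step 3: G0=G1&G0=0&0=0 G1=NOT G0=NOT 0=1 G2=G1|G0=0|0=0 -> 010
Step 4: G0=G1&G0=1&0=0 G1=NOT G0=NOT 0=1 G2=G1|G0=1|0=1 -> 011
Step 5: G0=G1&G0=1&0=0 G1=NOT G0=NOT 0=1 G2=G1|G0=1|0=1 -> 011
Fixed point reached at step 4: 011

Answer: fixed 011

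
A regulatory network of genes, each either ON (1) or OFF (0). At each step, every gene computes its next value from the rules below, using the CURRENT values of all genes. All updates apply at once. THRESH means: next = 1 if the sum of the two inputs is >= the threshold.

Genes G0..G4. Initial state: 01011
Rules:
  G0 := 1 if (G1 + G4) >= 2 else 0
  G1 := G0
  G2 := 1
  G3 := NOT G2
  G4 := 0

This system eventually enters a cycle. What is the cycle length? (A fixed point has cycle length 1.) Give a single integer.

Step 0: 01011
Step 1: G0=(1+1>=2)=1 G1=G0=0 G2=1(const) G3=NOT G2=NOT 0=1 G4=0(const) -> 10110
Step 2: G0=(0+0>=2)=0 G1=G0=1 G2=1(const) G3=NOT G2=NOT 1=0 G4=0(const) -> 01100
Step 3: G0=(1+0>=2)=0 G1=G0=0 G2=1(const) G3=NOT G2=NOT 1=0 G4=0(const) -> 00100
Step 4: G0=(0+0>=2)=0 G1=G0=0 G2=1(const) G3=NOT G2=NOT 1=0 G4=0(const) -> 00100
State from step 4 equals state from step 3 -> cycle length 1

Answer: 1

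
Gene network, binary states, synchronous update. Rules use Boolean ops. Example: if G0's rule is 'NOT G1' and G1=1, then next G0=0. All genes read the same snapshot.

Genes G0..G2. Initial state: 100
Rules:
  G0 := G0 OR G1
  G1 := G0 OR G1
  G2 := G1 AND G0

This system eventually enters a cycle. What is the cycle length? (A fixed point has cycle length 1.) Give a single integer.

Step 0: 100
Step 1: G0=G0|G1=1|0=1 G1=G0|G1=1|0=1 G2=G1&G0=0&1=0 -> 110
Step 2: G0=G0|G1=1|1=1 G1=G0|G1=1|1=1 G2=G1&G0=1&1=1 -> 111
Step 3: G0=G0|G1=1|1=1 G1=G0|G1=1|1=1 G2=G1&G0=1&1=1 -> 111
State from step 3 equals state from step 2 -> cycle length 1

Answer: 1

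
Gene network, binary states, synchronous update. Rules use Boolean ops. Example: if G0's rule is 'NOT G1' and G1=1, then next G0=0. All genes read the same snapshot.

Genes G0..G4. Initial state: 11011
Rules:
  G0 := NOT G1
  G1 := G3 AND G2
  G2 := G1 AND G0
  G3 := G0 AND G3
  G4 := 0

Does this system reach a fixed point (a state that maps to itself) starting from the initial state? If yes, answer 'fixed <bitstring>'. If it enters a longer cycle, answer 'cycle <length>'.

Step 0: 11011
Step 1: G0=NOT G1=NOT 1=0 G1=G3&G2=1&0=0 G2=G1&G0=1&1=1 G3=G0&G3=1&1=1 G4=0(const) -> 00110
Step 2: G0=NOT G1=NOT 0=1 G1=G3&G2=1&1=1 G2=G1&G0=0&0=0 G3=G0&G3=0&1=0 G4=0(const) -> 11000
Step 3: G0=NOT G1=NOT 1=0 G1=G3&G2=0&0=0 G2=G1&G0=1&1=1 G3=G0&G3=1&0=0 G4=0(const) -> 00100
Step 4: G0=NOT G1=NOT 0=1 G1=G3&G2=0&1=0 G2=G1&G0=0&0=0 G3=G0&G3=0&0=0 G4=0(const) -> 10000
Step 5: G0=NOT G1=NOT 0=1 G1=G3&G2=0&0=0 G2=G1&G0=0&1=0 G3=G0&G3=1&0=0 G4=0(const) -> 10000
Fixed point reached at step 4: 10000

Answer: fixed 10000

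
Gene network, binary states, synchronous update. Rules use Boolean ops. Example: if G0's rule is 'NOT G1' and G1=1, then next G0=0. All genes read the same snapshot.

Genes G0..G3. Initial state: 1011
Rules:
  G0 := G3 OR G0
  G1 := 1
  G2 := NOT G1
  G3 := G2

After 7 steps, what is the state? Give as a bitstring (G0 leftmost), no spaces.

Step 1: G0=G3|G0=1|1=1 G1=1(const) G2=NOT G1=NOT 0=1 G3=G2=1 -> 1111
Step 2: G0=G3|G0=1|1=1 G1=1(const) G2=NOT G1=NOT 1=0 G3=G2=1 -> 1101
Step 3: G0=G3|G0=1|1=1 G1=1(const) G2=NOT G1=NOT 1=0 G3=G2=0 -> 1100
Step 4: G0=G3|G0=0|1=1 G1=1(const) G2=NOT G1=NOT 1=0 G3=G2=0 -> 1100
Step 5: G0=G3|G0=0|1=1 G1=1(const) G2=NOT G1=NOT 1=0 G3=G2=0 -> 1100
Step 6: G0=G3|G0=0|1=1 G1=1(const) G2=NOT G1=NOT 1=0 G3=G2=0 -> 1100
Step 7: G0=G3|G0=0|1=1 G1=1(const) G2=NOT G1=NOT 1=0 G3=G2=0 -> 1100

1100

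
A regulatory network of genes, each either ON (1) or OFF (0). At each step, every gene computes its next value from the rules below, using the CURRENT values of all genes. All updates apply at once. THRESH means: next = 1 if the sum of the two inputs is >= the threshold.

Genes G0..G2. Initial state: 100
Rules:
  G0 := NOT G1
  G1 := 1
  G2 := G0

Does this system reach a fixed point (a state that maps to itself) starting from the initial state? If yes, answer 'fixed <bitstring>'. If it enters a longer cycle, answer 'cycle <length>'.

Step 0: 100
Step 1: G0=NOT G1=NOT 0=1 G1=1(const) G2=G0=1 -> 111
Step 2: G0=NOT G1=NOT 1=0 G1=1(const) G2=G0=1 -> 011
Step 3: G0=NOT G1=NOT 1=0 G1=1(const) G2=G0=0 -> 010
Step 4: G0=NOT G1=NOT 1=0 G1=1(const) G2=G0=0 -> 010
Fixed point reached at step 3: 010

Answer: fixed 010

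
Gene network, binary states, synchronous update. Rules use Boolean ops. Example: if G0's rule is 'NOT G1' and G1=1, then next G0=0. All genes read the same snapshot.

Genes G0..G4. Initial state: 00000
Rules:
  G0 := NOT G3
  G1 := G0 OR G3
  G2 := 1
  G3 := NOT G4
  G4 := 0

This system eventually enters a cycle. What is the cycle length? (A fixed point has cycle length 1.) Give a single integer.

Step 0: 00000
Step 1: G0=NOT G3=NOT 0=1 G1=G0|G3=0|0=0 G2=1(const) G3=NOT G4=NOT 0=1 G4=0(const) -> 10110
Step 2: G0=NOT G3=NOT 1=0 G1=G0|G3=1|1=1 G2=1(const) G3=NOT G4=NOT 0=1 G4=0(const) -> 01110
Step 3: G0=NOT G3=NOT 1=0 G1=G0|G3=0|1=1 G2=1(const) G3=NOT G4=NOT 0=1 G4=0(const) -> 01110
State from step 3 equals state from step 2 -> cycle length 1

Answer: 1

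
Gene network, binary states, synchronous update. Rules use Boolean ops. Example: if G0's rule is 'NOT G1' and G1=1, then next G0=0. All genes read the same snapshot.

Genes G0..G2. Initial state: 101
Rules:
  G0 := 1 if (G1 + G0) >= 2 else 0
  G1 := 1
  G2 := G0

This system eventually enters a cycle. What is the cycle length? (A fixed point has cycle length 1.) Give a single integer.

Step 0: 101
Step 1: G0=(0+1>=2)=0 G1=1(const) G2=G0=1 -> 011
Step 2: G0=(1+0>=2)=0 G1=1(const) G2=G0=0 -> 010
Step 3: G0=(1+0>=2)=0 G1=1(const) G2=G0=0 -> 010
State from step 3 equals state from step 2 -> cycle length 1

Answer: 1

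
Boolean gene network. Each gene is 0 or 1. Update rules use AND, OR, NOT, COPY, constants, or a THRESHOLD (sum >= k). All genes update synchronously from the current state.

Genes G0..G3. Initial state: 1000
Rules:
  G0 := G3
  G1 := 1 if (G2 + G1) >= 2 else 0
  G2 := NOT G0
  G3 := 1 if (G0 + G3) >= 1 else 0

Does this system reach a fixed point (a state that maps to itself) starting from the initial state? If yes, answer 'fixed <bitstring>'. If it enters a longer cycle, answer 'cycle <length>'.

Step 0: 1000
Step 1: G0=G3=0 G1=(0+0>=2)=0 G2=NOT G0=NOT 1=0 G3=(1+0>=1)=1 -> 0001
Step 2: G0=G3=1 G1=(0+0>=2)=0 G2=NOT G0=NOT 0=1 G3=(0+1>=1)=1 -> 1011
Step 3: G0=G3=1 G1=(1+0>=2)=0 G2=NOT G0=NOT 1=0 G3=(1+1>=1)=1 -> 1001
Step 4: G0=G3=1 G1=(0+0>=2)=0 G2=NOT G0=NOT 1=0 G3=(1+1>=1)=1 -> 1001
Fixed point reached at step 3: 1001

Answer: fixed 1001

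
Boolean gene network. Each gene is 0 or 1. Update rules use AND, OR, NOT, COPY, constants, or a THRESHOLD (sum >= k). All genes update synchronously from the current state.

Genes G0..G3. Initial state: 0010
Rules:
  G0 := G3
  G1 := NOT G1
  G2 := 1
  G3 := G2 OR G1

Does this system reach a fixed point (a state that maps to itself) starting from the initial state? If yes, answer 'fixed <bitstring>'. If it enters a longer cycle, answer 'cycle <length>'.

Answer: cycle 2

Derivation:
Step 0: 0010
Step 1: G0=G3=0 G1=NOT G1=NOT 0=1 G2=1(const) G3=G2|G1=1|0=1 -> 0111
Step 2: G0=G3=1 G1=NOT G1=NOT 1=0 G2=1(const) G3=G2|G1=1|1=1 -> 1011
Step 3: G0=G3=1 G1=NOT G1=NOT 0=1 G2=1(const) G3=G2|G1=1|0=1 -> 1111
Step 4: G0=G3=1 G1=NOT G1=NOT 1=0 G2=1(const) G3=G2|G1=1|1=1 -> 1011
Cycle of length 2 starting at step 2 -> no fixed point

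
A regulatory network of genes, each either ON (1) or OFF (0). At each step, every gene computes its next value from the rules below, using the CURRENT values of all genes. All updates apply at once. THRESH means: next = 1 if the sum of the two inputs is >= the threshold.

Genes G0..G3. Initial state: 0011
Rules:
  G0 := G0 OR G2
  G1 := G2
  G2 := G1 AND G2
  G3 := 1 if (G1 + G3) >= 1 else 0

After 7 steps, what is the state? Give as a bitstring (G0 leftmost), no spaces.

Step 1: G0=G0|G2=0|1=1 G1=G2=1 G2=G1&G2=0&1=0 G3=(0+1>=1)=1 -> 1101
Step 2: G0=G0|G2=1|0=1 G1=G2=0 G2=G1&G2=1&0=0 G3=(1+1>=1)=1 -> 1001
Step 3: G0=G0|G2=1|0=1 G1=G2=0 G2=G1&G2=0&0=0 G3=(0+1>=1)=1 -> 1001
Step 4: G0=G0|G2=1|0=1 G1=G2=0 G2=G1&G2=0&0=0 G3=(0+1>=1)=1 -> 1001
Step 5: G0=G0|G2=1|0=1 G1=G2=0 G2=G1&G2=0&0=0 G3=(0+1>=1)=1 -> 1001
Step 6: G0=G0|G2=1|0=1 G1=G2=0 G2=G1&G2=0&0=0 G3=(0+1>=1)=1 -> 1001
Step 7: G0=G0|G2=1|0=1 G1=G2=0 G2=G1&G2=0&0=0 G3=(0+1>=1)=1 -> 1001

1001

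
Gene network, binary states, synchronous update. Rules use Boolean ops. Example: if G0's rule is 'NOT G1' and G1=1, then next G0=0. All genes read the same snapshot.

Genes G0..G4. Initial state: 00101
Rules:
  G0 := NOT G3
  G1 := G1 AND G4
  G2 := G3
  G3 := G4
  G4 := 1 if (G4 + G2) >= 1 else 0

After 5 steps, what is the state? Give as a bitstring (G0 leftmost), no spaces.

Step 1: G0=NOT G3=NOT 0=1 G1=G1&G4=0&1=0 G2=G3=0 G3=G4=1 G4=(1+1>=1)=1 -> 10011
Step 2: G0=NOT G3=NOT 1=0 G1=G1&G4=0&1=0 G2=G3=1 G3=G4=1 G4=(1+0>=1)=1 -> 00111
Step 3: G0=NOT G3=NOT 1=0 G1=G1&G4=0&1=0 G2=G3=1 G3=G4=1 G4=(1+1>=1)=1 -> 00111
Step 4: G0=NOT G3=NOT 1=0 G1=G1&G4=0&1=0 G2=G3=1 G3=G4=1 G4=(1+1>=1)=1 -> 00111
Step 5: G0=NOT G3=NOT 1=0 G1=G1&G4=0&1=0 G2=G3=1 G3=G4=1 G4=(1+1>=1)=1 -> 00111

00111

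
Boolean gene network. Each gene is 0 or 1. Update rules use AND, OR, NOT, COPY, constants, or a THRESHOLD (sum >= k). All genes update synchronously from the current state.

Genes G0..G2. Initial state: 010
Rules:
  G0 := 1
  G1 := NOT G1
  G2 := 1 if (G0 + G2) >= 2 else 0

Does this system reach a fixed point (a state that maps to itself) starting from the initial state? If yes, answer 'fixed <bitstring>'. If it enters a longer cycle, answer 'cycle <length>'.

Answer: cycle 2

Derivation:
Step 0: 010
Step 1: G0=1(const) G1=NOT G1=NOT 1=0 G2=(0+0>=2)=0 -> 100
Step 2: G0=1(const) G1=NOT G1=NOT 0=1 G2=(1+0>=2)=0 -> 110
Step 3: G0=1(const) G1=NOT G1=NOT 1=0 G2=(1+0>=2)=0 -> 100
Cycle of length 2 starting at step 1 -> no fixed point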